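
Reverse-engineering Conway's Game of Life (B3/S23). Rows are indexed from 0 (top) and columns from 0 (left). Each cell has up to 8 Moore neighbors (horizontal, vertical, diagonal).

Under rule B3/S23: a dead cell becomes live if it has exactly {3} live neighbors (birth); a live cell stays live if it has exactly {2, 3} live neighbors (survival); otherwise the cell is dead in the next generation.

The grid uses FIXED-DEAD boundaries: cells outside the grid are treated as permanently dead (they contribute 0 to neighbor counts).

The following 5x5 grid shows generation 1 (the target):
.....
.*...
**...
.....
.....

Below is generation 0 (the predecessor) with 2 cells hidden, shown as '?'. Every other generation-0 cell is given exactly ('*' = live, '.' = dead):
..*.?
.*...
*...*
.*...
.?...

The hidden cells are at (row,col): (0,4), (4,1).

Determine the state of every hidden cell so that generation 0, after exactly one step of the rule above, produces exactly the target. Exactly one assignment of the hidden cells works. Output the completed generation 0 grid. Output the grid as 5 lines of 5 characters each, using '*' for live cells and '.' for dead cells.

Hidden generation-0 cells (in order): (0,4), (4,1).
A hidden cell only influences target cells in its own 3x3 neighborhood. Try each of the 2^2 = 4 assignments, step the completed generation 0 forward once under B3/S23, and compare with the target:
  (0,4)=. (4,1)=. -> step reproduces the target at every cell -> ACCEPT
  (0,4)=. (4,1)=* -> step gives (3,0)='*' but target has '.' -> reject
  (0,4)=* (4,1)=. -> step gives (1,3)='*' but target has '.' -> reject
  (0,4)=* (4,1)=* -> step gives (1,3)='*' but target has '.' -> reject
Unique solution: (0,4)=dead, (4,1)=dead.
Check: live-neighbor counts of every cell in the completed generation 0:
12110
22221
23210
21111
11100
Applying B3/S23 to generation 0 with these counts gives:
.....
.*...
**...
.....
.....
which matches the target exactly.

Answer: ..*..
.*...
*...*
.*...
.....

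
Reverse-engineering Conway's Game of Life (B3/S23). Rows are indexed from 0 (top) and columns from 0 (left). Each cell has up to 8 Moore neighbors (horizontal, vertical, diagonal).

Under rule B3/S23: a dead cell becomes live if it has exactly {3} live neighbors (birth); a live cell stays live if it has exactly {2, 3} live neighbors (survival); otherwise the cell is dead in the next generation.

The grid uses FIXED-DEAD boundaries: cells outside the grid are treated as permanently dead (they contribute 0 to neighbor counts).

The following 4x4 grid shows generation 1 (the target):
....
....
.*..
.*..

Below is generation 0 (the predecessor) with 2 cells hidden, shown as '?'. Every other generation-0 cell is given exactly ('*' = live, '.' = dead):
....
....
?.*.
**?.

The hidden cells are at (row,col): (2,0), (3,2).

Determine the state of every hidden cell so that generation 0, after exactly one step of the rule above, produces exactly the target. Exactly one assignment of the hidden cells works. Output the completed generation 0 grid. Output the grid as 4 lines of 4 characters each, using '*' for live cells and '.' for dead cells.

Answer: ....
....
..*.
**..

Derivation:
Hidden generation-0 cells (in order): (2,0), (3,2).
A hidden cell only influences target cells in its own 3x3 neighborhood. Try each of the 2^2 = 4 assignments, step the completed generation 0 forward once under B3/S23, and compare with the target:
  (2,0)=. (3,2)=. -> step reproduces the target at every cell -> ACCEPT
  (2,0)=. (3,2)=* -> step gives (2,1)='.' but target has '*' -> reject
  (2,0)=* (3,2)=. -> step gives (2,0)='*' but target has '.' -> reject
  (2,0)=* (3,2)=* -> step gives (2,0)='*' but target has '.' -> reject
Unique solution: (2,0)=dead, (3,2)=dead.
Check: live-neighbor counts of every cell in the completed generation 0:
0000
0111
2311
1221
Applying B3/S23 to generation 0 with these counts gives:
....
....
.*..
.*..
which matches the target exactly.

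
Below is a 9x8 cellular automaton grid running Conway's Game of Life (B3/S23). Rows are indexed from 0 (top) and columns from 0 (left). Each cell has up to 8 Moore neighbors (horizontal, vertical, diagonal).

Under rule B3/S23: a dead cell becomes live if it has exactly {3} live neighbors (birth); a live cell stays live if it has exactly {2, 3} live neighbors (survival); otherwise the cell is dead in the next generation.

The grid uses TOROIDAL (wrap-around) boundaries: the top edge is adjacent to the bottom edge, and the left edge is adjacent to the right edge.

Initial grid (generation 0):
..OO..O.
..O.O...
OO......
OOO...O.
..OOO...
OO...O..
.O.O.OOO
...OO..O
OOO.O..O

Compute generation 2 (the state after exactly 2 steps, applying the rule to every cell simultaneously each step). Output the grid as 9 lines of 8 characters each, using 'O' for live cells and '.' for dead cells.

Answer: ...OO...
.O.OO.O.
OO.....O
...O....
.O..OO..
.O.O.O.O
.OO.O..O
.OO.....
.O..O...

Derivation:
Simulating step by step:
Generation 0 (given above): 30 live cells
Generation 1: 28 live cells
O...OO.O
..O.....
O..O...O
O......O
...OOO.O
OO...O.O
.O.O.O.O
........
OO..OOOO
Generation 2: 25 live cells
(generation 2 grid is the final answer)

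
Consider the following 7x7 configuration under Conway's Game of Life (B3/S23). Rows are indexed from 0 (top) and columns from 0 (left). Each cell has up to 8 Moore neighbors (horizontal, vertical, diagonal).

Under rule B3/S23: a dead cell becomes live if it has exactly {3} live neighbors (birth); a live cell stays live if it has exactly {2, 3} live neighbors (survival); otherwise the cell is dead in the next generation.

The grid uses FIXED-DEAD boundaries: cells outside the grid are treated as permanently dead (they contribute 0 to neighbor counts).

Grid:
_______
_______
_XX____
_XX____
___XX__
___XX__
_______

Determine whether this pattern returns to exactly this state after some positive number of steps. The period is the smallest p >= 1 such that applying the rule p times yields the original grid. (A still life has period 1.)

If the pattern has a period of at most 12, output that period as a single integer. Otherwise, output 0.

Simulating and comparing each generation to the original:
Gen 0 (original, given above): 8 live cells
Gen 1: 6 live cells, differs from original
Gen 2: 8 live cells, MATCHES original -> period = 2

Answer: 2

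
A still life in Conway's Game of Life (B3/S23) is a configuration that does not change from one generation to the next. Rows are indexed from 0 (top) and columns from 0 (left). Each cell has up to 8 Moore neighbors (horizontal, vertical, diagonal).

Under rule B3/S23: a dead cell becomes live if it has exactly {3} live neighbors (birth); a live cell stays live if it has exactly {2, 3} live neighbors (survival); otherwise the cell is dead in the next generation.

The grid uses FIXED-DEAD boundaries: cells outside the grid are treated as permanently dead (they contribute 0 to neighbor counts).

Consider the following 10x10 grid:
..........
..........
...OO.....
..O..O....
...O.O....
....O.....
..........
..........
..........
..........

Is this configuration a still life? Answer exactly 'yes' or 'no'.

Compute generation 1 and compare to generation 0 (given above):
Generation 1:
..........
..........
...OO.....
..O..O....
...O.O....
....O.....
..........
..........
..........
..........
The grids are IDENTICAL -> still life.

Answer: yes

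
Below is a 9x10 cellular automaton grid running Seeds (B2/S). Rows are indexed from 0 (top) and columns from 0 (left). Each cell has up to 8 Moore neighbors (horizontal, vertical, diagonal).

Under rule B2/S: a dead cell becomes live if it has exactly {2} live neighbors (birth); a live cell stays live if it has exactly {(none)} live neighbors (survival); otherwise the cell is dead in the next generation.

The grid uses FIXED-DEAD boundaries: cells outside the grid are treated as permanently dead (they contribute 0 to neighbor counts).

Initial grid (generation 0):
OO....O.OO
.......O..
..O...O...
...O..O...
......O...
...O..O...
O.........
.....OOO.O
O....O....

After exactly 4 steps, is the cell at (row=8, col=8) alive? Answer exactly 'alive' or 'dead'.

Simulating step by step:
Generation 0 (given above): 20 live cells
Generation 1: 21 live cells
..........
O.O..O...O
...O.O....
..O.......
..OOO.....
.....O.O..
....O...O.
OO..O...O.
....O..OO.
Generation 2: 23 live cells
.O........
.O.O..O...
......O...
.O...O....
.O...OO...
..O...O.O.
OO.O..O..O
..........
OO.O.O...O
Generation 3: 26 live cells
O.........
O....O.O..
OO..O..O..
O.O.O..O..
O...O.....
...OO....O
.....O..O.
...O.OO.OO
..O.O.....
Generation 4: 16 live cells
.O....O...
....O...O.
..O.......
......O.O.
..O.....O.
........O.
..O.......
..O.......
......OOOO

Cell (8,8) at generation 4: 1 -> alive

Answer: alive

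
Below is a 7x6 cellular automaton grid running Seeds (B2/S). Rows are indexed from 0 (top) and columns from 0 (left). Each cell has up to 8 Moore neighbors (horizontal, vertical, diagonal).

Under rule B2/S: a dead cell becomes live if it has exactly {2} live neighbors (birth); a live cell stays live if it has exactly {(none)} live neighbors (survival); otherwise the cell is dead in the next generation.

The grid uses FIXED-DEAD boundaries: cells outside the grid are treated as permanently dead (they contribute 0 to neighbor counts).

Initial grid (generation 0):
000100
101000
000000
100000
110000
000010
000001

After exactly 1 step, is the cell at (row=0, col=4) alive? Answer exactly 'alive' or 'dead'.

Simulating step by step:
Generation 0 (given above): 8 live cells
Generation 1: 9 live cells
011000
010100
100000
000000
000000
110001
000010

Cell (0,4) at generation 1: 0 -> dead

Answer: dead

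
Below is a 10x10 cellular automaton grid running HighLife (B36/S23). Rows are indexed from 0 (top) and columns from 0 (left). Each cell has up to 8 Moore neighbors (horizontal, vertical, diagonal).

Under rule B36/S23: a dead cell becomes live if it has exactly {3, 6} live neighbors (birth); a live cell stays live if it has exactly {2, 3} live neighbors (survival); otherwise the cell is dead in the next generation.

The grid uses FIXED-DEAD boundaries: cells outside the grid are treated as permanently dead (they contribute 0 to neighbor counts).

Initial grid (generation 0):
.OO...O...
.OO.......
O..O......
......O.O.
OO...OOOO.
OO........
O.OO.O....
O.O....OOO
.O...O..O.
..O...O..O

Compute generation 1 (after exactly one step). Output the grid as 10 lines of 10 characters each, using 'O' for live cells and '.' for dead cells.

Simulating step by step:
Generation 0 (given above): 32 live cells
Generation 1: 35 live cells
(generation 1 grid is the final answer)

Answer: .OO.......
O..O......
.OO.......
OO...OO.O.
OO...OO.O.
....OO.O..
OOOO....O.
O.OOO.OOOO
.OO...O...
..........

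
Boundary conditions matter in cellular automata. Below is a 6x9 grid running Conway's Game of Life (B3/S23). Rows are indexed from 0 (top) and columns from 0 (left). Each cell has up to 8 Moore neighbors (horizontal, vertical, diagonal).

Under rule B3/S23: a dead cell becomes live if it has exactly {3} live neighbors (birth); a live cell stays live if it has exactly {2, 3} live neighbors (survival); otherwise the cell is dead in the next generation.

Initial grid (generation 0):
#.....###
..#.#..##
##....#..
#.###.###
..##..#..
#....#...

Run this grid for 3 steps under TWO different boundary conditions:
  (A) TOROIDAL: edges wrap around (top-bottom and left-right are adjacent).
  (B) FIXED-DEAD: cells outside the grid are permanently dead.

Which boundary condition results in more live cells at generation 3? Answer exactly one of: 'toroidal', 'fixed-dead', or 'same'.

Under TOROIDAL boundary, generation 3:
##.##.#..
...##..#.
#..##.###
#.......#
.##..##..
##..#...#
Population = 24

Under FIXED-DEAD boundary, generation 3:
......#..
.....#...
###.#....
###.#..#.
......#..
.........
Population = 12

Comparison: toroidal=24, fixed-dead=12 -> toroidal

Answer: toroidal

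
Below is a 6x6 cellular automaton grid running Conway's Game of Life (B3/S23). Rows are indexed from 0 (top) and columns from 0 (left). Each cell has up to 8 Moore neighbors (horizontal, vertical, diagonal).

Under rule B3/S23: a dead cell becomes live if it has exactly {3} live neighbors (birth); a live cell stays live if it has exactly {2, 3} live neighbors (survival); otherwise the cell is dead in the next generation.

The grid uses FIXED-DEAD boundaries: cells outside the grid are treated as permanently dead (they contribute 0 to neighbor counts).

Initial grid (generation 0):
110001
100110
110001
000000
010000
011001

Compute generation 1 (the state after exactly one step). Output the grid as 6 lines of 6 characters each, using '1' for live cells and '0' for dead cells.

Simulating step by step:
Generation 0 (given above): 13 live cells
Generation 1: 15 live cells
(generation 1 grid is the final answer)

Answer: 110010
001011
110010
110000
011000
011000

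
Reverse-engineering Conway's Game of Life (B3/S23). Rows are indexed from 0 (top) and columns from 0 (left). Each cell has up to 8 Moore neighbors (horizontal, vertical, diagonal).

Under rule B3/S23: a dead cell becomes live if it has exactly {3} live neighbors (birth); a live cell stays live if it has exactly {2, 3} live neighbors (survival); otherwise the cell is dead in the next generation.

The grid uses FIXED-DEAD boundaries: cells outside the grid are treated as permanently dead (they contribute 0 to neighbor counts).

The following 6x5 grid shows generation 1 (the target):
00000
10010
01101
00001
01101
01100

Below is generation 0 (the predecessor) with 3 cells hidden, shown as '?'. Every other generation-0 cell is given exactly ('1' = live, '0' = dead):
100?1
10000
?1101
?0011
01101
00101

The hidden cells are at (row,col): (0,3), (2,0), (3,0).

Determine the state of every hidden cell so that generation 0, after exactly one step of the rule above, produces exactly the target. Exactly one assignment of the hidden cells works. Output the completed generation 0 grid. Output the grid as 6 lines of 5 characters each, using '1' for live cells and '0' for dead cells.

Hidden generation-0 cells (in order): (0,3), (2,0), (3,0).
A hidden cell only influences target cells in its own 3x3 neighborhood. Try each of the 2^3 = 8 assignments, step the completed generation 0 forward once under B3/S23, and compare with the target:
  (0,3)=0 (2,0)=0 (3,0)=0 -> step reproduces the target at every cell -> ACCEPT
  (0,3)=0 (2,0)=0 (3,0)=1 -> step gives (2,0)='1' but target has '0' -> reject
  (0,3)=0 (2,0)=1 (3,0)=0 -> step gives (2,0)='1' but target has '0' -> reject
  (0,3)=0 (2,0)=1 (3,0)=1 -> step gives (2,0)='1' but target has '0' -> reject
  (0,3)=1 (2,0)=0 (3,0)=0 -> step gives (1,2)='1' but target has '0' -> reject
  (0,3)=1 (2,0)=0 (3,0)=1 -> step gives (1,2)='1' but target has '0' -> reject
  (0,3)=1 (2,0)=1 (3,0)=0 -> step gives (1,2)='1' but target has '0' -> reject
  (0,3)=1 (2,0)=1 (3,0)=1 -> step gives (1,2)='1' but target has '0' -> reject
Unique solution: (0,3)=dead, (2,0)=dead, (3,0)=dead.
Check: live-neighbor counts of every cell in the completed generation 0:
12010
24232
22242
24553
12363
13241
Applying B3/S23 to generation 0 with these counts gives:
00000
10010
01101
00001
01101
01100
which matches the target exactly.

Answer: 10001
10000
01101
00011
01101
00101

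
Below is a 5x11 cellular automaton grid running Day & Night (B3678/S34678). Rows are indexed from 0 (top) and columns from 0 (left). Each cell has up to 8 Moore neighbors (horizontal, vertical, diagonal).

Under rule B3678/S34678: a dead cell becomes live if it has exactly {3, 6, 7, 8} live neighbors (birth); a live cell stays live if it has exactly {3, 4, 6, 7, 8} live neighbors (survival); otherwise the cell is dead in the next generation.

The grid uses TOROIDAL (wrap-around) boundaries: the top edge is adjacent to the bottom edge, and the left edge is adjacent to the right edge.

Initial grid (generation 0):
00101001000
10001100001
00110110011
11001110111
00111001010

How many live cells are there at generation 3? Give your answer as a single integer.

Answer: 29

Derivation:
Simulating step by step:
Generation 0 (given above): 26 live cells
Generation 1: 30 live cells
01011010101
01101100011
10011111101
11010010100
10101001010
Generation 2: 29 live cells
01001001101
11111100001
00010011101
11010011100
10101011010
Generation 3: 29 live cells
10011001101
01111100001
10110010101
11011001000
10100011110
Population at generation 3: 29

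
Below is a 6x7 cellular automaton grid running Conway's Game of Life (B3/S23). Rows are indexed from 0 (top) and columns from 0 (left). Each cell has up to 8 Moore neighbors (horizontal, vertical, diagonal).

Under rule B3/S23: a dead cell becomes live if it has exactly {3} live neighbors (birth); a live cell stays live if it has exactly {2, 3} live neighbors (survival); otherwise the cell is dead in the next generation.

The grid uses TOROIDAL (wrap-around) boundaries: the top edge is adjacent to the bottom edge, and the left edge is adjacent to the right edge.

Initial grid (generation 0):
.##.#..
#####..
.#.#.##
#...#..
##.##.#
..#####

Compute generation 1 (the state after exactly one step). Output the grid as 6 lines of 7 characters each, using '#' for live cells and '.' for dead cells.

Answer: ......#
......#
.....##
.......
.#.....
......#

Derivation:
Simulating step by step:
Generation 0 (given above): 24 live cells
Generation 1: 6 live cells
(generation 1 grid is the final answer)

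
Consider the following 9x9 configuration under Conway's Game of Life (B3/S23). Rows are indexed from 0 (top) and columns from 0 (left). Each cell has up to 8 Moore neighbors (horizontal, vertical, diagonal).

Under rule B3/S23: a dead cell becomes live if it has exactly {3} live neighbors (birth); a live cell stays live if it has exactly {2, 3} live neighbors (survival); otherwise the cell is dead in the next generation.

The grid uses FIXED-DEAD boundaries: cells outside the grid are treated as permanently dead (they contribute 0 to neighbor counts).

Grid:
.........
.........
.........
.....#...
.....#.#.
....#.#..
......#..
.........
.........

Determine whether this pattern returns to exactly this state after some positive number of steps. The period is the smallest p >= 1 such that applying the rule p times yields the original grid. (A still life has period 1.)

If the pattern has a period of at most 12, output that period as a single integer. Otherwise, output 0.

Simulating and comparing each generation to the original:
Gen 0 (original, given above): 6 live cells
Gen 1: 6 live cells, differs from original
Gen 2: 6 live cells, MATCHES original -> period = 2

Answer: 2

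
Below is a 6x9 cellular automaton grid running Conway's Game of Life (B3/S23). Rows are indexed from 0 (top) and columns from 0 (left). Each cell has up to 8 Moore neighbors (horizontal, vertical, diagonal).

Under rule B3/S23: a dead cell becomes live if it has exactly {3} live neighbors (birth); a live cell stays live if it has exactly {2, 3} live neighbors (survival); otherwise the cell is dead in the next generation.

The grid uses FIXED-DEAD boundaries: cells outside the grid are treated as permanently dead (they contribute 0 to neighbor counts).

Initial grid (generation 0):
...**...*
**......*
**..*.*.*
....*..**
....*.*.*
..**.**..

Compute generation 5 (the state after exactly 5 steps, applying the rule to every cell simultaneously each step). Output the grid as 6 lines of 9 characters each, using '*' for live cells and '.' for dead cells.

Simulating step by step:
Generation 0 (given above): 21 live cells
Generation 1: 23 live cells
.........
******..*
**...*..*
...**.*.*
....*.*.*
...*****.
Generation 2: 21 live cells
.****....
*.****...
*.....*.*
...**.*.*
........*
...**.**.
Generation 3: 12 live cells
.*...*...
*....*...
.**...*..
.....*..*
......*.*
.......*.
Generation 4: 12 live cells
.........
*.*..**..
.*...**..
.....**..
......*.*
.......*.
Generation 5: 9 live cells
(generation 5 grid is the final answer)

Answer: .........
.*...**..
.*..*..*.
.........
.....**..
.......*.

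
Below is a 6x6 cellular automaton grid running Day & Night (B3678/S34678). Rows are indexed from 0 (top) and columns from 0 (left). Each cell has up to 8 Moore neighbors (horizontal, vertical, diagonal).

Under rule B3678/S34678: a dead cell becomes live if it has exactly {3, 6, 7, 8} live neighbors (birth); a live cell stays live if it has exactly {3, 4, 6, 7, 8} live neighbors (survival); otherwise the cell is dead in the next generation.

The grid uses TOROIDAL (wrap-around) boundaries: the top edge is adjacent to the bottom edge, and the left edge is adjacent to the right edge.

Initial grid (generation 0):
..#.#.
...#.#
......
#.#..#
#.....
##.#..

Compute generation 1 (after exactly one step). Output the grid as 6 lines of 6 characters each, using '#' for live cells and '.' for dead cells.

Answer: ###.##
....#.
#...##
.#....
#.#...
.##..#

Derivation:
Simulating step by step:
Generation 0 (given above): 11 live cells
Generation 1: 15 live cells
(generation 1 grid is the final answer)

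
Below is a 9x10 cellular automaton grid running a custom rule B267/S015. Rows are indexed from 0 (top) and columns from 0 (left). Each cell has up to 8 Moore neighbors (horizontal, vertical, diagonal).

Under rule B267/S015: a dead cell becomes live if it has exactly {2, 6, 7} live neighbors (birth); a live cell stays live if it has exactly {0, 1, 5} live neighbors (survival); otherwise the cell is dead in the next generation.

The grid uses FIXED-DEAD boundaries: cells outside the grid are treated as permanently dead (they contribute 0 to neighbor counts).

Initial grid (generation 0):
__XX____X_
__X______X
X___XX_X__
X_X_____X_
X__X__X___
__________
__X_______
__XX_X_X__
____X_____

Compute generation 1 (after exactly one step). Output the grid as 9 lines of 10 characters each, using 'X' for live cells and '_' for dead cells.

Answer: _X______XX
_____XXX_X
X_X_XXXX_X
__X_____X_
X_XX__XX__
_XXX______
_X__X_X___
_X___XXX__
__X__XX___

Derivation:
Simulating step by step:
Generation 0 (given above): 21 live cells
Generation 1: 34 live cells
(generation 1 grid is the final answer)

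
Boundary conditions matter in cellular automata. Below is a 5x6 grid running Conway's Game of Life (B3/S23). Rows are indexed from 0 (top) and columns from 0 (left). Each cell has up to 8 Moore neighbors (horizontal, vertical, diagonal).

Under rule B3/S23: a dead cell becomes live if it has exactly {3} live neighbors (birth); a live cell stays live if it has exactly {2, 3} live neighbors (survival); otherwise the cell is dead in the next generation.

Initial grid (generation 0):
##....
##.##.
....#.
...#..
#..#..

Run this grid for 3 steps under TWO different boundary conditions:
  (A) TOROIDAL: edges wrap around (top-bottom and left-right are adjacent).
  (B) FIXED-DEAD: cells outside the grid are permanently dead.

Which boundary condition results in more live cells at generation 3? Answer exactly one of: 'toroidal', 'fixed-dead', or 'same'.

Answer: toroidal

Derivation:
Under TOROIDAL boundary, generation 3:
..#..#
##...#
#.....
#.....
##.###
Population = 12

Under FIXED-DEAD boundary, generation 3:
......
......
...#.#
....#.
......
Population = 3

Comparison: toroidal=12, fixed-dead=3 -> toroidal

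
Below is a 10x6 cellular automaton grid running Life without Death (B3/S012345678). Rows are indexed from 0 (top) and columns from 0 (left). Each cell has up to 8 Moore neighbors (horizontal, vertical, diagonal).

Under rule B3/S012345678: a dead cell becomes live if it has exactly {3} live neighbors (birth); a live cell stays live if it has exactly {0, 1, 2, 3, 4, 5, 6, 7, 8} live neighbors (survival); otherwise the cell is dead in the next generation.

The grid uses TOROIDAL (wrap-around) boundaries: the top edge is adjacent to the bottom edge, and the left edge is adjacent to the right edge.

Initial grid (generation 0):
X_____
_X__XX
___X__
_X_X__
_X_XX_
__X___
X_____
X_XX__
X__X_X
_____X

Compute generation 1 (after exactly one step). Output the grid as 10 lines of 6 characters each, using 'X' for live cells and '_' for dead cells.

Simulating step by step:
Generation 0 (given above): 19 live cells
Generation 1: 30 live cells
(generation 1 grid is the final answer)

Answer: X___X_
XX__XX
X__X__
_X_X__
_X_XX_
_XXX__
X_XX__
X_XXX_
XXXX_X
____XX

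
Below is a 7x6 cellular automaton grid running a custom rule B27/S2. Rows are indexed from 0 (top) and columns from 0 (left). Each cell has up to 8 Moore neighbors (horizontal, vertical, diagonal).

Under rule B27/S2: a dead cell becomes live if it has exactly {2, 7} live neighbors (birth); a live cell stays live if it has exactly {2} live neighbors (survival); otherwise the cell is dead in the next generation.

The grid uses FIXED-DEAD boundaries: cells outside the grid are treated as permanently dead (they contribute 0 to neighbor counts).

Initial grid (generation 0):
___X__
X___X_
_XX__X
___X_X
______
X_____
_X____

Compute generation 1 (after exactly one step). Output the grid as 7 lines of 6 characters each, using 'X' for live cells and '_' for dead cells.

Simulating step by step:
Generation 0 (given above): 10 live cells
Generation 1: 11 live cells
(generation 1 grid is the final answer)

Answer: ____X_
____XX
XXX__X
_X____
____X_
_X____
X_____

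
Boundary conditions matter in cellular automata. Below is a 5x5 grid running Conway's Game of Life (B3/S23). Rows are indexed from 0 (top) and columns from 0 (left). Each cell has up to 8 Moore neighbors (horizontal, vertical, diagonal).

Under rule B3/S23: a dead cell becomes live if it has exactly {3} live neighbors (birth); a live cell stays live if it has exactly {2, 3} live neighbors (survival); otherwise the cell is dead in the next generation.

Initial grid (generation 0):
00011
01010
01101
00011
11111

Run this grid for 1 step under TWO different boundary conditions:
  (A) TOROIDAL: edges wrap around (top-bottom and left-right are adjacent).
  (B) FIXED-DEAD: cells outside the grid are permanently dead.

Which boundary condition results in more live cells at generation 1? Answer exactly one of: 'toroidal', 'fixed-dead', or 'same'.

Answer: fixed-dead

Derivation:
Under TOROIDAL boundary, generation 1:
00000
01000
01001
00000
01000
Population = 4

Under FIXED-DEAD boundary, generation 1:
00111
01000
01001
10000
01101
Population = 10

Comparison: toroidal=4, fixed-dead=10 -> fixed-dead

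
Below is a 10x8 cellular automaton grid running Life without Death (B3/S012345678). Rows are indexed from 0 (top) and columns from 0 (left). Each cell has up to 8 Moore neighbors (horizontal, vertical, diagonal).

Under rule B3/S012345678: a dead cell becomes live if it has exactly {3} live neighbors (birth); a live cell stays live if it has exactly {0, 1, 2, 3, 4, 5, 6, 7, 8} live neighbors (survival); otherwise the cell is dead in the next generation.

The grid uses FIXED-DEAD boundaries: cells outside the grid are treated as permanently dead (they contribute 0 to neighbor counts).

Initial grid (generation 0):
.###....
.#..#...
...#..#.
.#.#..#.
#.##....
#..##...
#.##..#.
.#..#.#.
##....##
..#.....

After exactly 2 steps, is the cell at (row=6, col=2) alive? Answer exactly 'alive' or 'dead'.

Simulating step by step:
Generation 0 (given above): 28 live cells
Generation 1: 35 live cells
.###....
.#..#...
...####.
.#.##.#.
#.##....
#..##...
#.##..#.
.#.##.#.
###..###
.##.....
Generation 2: 39 live cells
.###....
.#..#...
...####.
.#.##.#.
#.##.#..
#..##...
#.##..#.
.#.##.#.
###.####
###...#.

Cell (6,2) at generation 2: 1 -> alive

Answer: alive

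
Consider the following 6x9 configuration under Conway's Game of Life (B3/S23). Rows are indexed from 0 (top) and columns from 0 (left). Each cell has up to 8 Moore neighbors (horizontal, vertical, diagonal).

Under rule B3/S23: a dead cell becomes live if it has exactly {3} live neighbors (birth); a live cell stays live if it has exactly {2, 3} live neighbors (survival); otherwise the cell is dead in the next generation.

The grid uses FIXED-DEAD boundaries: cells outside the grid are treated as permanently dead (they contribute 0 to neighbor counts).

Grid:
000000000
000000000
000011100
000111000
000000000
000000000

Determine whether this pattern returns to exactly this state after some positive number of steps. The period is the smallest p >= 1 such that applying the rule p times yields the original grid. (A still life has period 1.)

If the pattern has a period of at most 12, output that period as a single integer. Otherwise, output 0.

Simulating and comparing each generation to the original:
Gen 0 (original, given above): 6 live cells
Gen 1: 6 live cells, differs from original
Gen 2: 6 live cells, MATCHES original -> period = 2

Answer: 2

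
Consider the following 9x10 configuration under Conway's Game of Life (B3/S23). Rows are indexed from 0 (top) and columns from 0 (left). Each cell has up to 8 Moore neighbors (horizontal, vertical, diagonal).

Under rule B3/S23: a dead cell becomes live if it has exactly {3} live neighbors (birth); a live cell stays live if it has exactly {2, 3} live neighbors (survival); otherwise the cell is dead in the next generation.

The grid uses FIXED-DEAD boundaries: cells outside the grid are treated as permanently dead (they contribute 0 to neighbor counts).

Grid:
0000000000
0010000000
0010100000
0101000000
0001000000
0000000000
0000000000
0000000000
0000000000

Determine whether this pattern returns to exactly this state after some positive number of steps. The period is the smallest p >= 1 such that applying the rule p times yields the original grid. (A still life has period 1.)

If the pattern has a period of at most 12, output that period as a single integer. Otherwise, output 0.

Answer: 2

Derivation:
Simulating and comparing each generation to the original:
Gen 0 (original, given above): 6 live cells
Gen 1: 6 live cells, differs from original
Gen 2: 6 live cells, MATCHES original -> period = 2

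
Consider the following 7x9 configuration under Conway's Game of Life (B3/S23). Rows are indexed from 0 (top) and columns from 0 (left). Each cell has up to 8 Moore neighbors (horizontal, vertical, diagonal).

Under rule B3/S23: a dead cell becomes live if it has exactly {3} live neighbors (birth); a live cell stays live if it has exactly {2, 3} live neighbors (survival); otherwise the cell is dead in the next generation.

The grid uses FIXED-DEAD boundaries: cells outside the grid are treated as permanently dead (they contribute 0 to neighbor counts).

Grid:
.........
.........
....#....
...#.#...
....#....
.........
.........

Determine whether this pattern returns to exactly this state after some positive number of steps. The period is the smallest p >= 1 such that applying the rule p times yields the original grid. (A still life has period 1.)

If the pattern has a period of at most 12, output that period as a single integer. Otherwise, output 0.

Answer: 1

Derivation:
Simulating and comparing each generation to the original:
Gen 0 (original, given above): 4 live cells
Gen 1: 4 live cells, MATCHES original -> period = 1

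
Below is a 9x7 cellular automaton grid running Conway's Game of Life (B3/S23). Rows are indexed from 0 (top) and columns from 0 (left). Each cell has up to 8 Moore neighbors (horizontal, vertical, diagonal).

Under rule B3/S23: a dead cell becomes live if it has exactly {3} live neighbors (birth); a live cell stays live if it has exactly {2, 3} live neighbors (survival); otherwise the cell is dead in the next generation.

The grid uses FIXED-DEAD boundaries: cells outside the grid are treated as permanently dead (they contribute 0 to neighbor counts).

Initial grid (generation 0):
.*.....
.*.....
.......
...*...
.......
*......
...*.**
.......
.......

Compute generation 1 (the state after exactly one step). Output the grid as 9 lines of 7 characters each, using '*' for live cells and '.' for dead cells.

Answer: .......
.......
.......
.......
.......
.......
.......
.......
.......

Derivation:
Simulating step by step:
Generation 0 (given above): 7 live cells
Generation 1: 0 live cells
(generation 1 grid is the final answer)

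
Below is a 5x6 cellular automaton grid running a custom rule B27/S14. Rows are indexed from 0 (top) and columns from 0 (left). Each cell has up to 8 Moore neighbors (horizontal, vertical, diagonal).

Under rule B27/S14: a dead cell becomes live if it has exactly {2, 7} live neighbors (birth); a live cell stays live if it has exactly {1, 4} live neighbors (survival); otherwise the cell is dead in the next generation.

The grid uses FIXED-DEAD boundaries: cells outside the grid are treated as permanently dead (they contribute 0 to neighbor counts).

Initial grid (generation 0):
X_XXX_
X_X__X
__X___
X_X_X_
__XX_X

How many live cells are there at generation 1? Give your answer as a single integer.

Simulating step by step:
Generation 0 (given above): 14 live cells
Generation 1: 9 live cells
X____X
X____X
X___XX
_____X
_____X
Population at generation 1: 9

Answer: 9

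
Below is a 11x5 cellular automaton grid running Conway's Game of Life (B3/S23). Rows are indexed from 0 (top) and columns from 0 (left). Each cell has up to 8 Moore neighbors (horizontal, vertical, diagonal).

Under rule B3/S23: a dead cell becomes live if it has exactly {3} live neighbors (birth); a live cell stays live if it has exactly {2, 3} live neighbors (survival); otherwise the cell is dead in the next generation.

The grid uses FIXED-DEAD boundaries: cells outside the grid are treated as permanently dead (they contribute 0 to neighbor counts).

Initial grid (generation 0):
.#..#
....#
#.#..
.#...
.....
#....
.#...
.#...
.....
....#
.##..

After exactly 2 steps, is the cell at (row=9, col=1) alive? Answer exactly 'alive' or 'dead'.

Answer: dead

Derivation:
Simulating step by step:
Generation 0 (given above): 12 live cells
Generation 1: 6 live cells
.....
.#.#.
.#...
.#...
.....
.....
##...
.....
.....
.....
.....
Generation 2: 3 live cells
.....
..#..
##...
.....
.....
.....
.....
.....
.....
.....
.....

Cell (9,1) at generation 2: 0 -> dead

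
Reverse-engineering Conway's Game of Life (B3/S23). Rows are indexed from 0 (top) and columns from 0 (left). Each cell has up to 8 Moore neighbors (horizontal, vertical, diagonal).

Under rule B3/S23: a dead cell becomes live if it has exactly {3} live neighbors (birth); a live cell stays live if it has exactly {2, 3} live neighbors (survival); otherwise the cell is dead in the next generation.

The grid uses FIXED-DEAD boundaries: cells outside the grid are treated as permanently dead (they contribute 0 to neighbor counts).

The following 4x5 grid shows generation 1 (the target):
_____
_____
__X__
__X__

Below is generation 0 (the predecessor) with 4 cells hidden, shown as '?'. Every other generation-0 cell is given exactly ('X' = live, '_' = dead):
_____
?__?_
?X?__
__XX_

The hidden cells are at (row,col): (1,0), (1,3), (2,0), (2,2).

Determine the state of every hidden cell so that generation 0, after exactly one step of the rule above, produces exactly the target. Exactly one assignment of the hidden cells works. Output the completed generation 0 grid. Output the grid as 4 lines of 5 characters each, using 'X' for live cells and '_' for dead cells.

Hidden generation-0 cells (in order): (1,0), (1,3), (2,0), (2,2).
A hidden cell only influences target cells in its own 3x3 neighborhood. Try each of the 2^4 = 16 assignments, step the completed generation 0 forward once under B3/S23, and compare with the target:
  (1,0)=_ (1,3)=_ (2,0)=_ (2,2)=_ -> step reproduces the target at every cell -> ACCEPT
  (1,0)=_ (1,3)=_ (2,0)=_ (2,2)=X -> step gives (2,1)='X' but target has '_' -> reject
  (1,0)=_ (1,3)=_ (2,0)=X (2,2)=_ -> step gives (2,1)='X' but target has '_' -> reject
  (1,0)=_ (1,3)=_ (2,0)=X (2,2)=X -> step gives (1,1)='X' but target has '_' -> reject
  (1,0)=_ (1,3)=X (2,0)=_ (2,2)=_ -> step gives (2,2)='_' but target has 'X' -> reject
  (1,0)=_ (1,3)=X (2,0)=_ (2,2)=X -> step gives (1,2)='X' but target has '_' -> reject
  (1,0)=_ (1,3)=X (2,0)=X (2,2)=_ -> step gives (2,1)='X' but target has '_' -> reject
  (1,0)=_ (1,3)=X (2,0)=X (2,2)=X -> step gives (1,1)='X' but target has '_' -> reject
  (1,0)=X (1,3)=_ (2,0)=_ (2,2)=_ -> step gives (2,1)='X' but target has '_' -> reject
  (1,0)=X (1,3)=_ (2,0)=_ (2,2)=X -> step gives (1,1)='X' but target has '_' -> reject
  (1,0)=X (1,3)=_ (2,0)=X (2,2)=_ -> step gives (1,0)='X' but target has '_' -> reject
  (1,0)=X (1,3)=_ (2,0)=X (2,2)=X -> step gives (1,0)='X' but target has '_' -> reject
  (1,0)=X (1,3)=X (2,0)=_ (2,2)=_ -> step gives (2,1)='X' but target has '_' -> reject
  (1,0)=X (1,3)=X (2,0)=_ (2,2)=X -> step gives (1,1)='X' but target has '_' -> reject
  (1,0)=X (1,3)=X (2,0)=X (2,2)=_ -> step gives (1,0)='X' but target has '_' -> reject
  (1,0)=X (1,3)=X (2,0)=X (2,2)=X -> step gives (1,0)='X' but target has '_' -> reject
Unique solution: (1,0)=dead, (1,3)=dead, (2,0)=dead, (2,2)=dead.
Check: live-neighbor counts of every cell in the completed generation 0:
00000
11100
11321
12211
Applying B3/S23 to generation 0 with these counts gives:
_____
_____
__X__
__X__
which matches the target exactly.

Answer: _____
_____
_X___
__XX_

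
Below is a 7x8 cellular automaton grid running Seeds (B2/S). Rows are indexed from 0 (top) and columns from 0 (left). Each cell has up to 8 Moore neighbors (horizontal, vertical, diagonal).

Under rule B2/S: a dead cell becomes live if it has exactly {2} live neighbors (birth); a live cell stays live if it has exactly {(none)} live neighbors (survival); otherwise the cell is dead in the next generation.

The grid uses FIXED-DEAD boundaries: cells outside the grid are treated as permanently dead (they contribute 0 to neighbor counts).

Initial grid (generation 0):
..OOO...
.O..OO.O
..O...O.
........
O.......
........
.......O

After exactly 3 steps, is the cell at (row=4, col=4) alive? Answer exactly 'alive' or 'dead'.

Simulating step by step:
Generation 0 (given above): 11 live cells
Generation 1: 7 live cells
.O....O.
........
.O.OO..O
.O......
........
........
........
Generation 2: 11 live cells
........
OO.OOOOO
O.......
O..OO...
........
........
........
Generation 3: 10 live cells
OOOO...O
..O.....
.......O
.O......
...OO...
........
........

Cell (4,4) at generation 3: 1 -> alive

Answer: alive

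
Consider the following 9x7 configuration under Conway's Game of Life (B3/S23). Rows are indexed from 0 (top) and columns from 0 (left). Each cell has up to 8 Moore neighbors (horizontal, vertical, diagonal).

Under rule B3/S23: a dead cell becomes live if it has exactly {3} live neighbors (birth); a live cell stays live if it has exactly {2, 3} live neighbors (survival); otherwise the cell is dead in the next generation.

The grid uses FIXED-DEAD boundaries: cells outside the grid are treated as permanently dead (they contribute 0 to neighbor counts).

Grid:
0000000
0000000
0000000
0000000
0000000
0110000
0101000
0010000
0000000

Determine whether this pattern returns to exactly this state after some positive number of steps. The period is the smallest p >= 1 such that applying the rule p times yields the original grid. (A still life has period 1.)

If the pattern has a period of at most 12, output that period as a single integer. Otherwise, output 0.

Answer: 1

Derivation:
Simulating and comparing each generation to the original:
Gen 0 (original, given above): 5 live cells
Gen 1: 5 live cells, MATCHES original -> period = 1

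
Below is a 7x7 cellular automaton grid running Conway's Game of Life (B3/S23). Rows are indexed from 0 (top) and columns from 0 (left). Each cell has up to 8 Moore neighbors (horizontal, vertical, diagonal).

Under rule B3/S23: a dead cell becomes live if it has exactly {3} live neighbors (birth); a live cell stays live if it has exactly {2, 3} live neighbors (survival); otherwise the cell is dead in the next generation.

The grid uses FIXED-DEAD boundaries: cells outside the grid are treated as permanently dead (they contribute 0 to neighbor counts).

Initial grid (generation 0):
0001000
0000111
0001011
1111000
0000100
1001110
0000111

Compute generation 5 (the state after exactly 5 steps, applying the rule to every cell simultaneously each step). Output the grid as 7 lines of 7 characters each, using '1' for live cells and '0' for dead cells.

Simulating step by step:
Generation 0 (given above): 19 live cells
Generation 1: 17 live cells
0000110
0001001
0101001
0111010
1000010
0001001
0001001
Generation 2: 21 live cells
0000110
0011001
0101011
1101011
0101011
0000111
0000000
Generation 3: 18 live cells
0001110
0011001
1101000
1101000
1101000
0000101
0000010
Generation 4: 18 live cells
0011110
0100010
1001100
0001100
1101100
0000110
0000010
Generation 5: 17 live cells
(generation 5 grid is the final answer)

Answer: 0011110
0100010
0011010
1100010
0010000
0001010
0000110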